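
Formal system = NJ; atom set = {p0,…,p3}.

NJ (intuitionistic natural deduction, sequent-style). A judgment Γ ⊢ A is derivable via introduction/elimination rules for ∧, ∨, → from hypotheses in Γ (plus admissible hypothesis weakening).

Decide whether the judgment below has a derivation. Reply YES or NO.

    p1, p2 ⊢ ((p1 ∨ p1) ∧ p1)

Derivation (root first):
[∧I] p1, p2 ⊢ ((p1 ∨ p1) ∧ p1)
  [Wk] p1, p2 ⊢ (p1 ∨ p1)
    [∨I₂] p1 ⊢ (p1 ∨ p1)
      [Ax] p1 ⊢ p1
  [Ax] p1 ⊢ p1

Result: YES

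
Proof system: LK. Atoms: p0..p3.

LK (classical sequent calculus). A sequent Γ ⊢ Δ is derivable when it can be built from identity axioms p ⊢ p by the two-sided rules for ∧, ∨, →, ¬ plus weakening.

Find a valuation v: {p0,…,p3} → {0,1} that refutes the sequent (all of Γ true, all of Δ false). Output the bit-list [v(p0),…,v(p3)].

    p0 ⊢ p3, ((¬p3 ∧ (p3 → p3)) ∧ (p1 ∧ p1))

Enumerate valuations to refute Γ ⊢ Δ:
  v=0000: Γ:[p0=F] Δ:[p3=F, ((¬p3 ∧ (p3 → p3)) ∧ (p1 ∧ p1))=F] refutes=False
  v=0001: Γ:[p0=F] Δ:[p3=T, ((¬p3 ∧ (p3 → p3)) ∧ (p1 ∧ p1))=F] refutes=False
  v=0010: Γ:[p0=F] Δ:[p3=F, ((¬p3 ∧ (p3 → p3)) ∧ (p1 ∧ p1))=F] refutes=False
  v=0011: Γ:[p0=F] Δ:[p3=T, ((¬p3 ∧ (p3 → p3)) ∧ (p1 ∧ p1))=F] refutes=False
  v=0100: Γ:[p0=F] Δ:[p3=F, ((¬p3 ∧ (p3 → p3)) ∧ (p1 ∧ p1))=T] refutes=False
  v=0101: Γ:[p0=F] Δ:[p3=T, ((¬p3 ∧ (p3 → p3)) ∧ (p1 ∧ p1))=F] refutes=False
  v=0110: Γ:[p0=F] Δ:[p3=F, ((¬p3 ∧ (p3 → p3)) ∧ (p1 ∧ p1))=T] refutes=False
  v=0111: Γ:[p0=F] Δ:[p3=T, ((¬p3 ∧ (p3 → p3)) ∧ (p1 ∧ p1))=F] refutes=False
  v=1000: Γ:[p0=T] Δ:[p3=F, ((¬p3 ∧ (p3 → p3)) ∧ (p1 ∧ p1))=F] refutes=True  ← countermodel

Result: [1, 0, 0, 0]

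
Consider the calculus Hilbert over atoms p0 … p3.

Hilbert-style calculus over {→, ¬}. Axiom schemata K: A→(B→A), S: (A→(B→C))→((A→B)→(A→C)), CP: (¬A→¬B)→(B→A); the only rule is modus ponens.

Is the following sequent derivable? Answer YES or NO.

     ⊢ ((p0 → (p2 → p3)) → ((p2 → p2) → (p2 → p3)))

Truth-table refutation:
  v=0000: Γ:[] Δ:[((p0 → (p2 → p3)) → ((p2 → p2) → (p2 → p3)))=T] refutes=False
  v=0001: Γ:[] Δ:[((p0 → (p2 → p3)) → ((p2 → p2) → (p2 → p3)))=T] refutes=False
  v=0010: Γ:[] Δ:[((p0 → (p2 → p3)) → ((p2 → p2) → (p2 → p3)))=F] refutes=True  ← countermodel

Result: NO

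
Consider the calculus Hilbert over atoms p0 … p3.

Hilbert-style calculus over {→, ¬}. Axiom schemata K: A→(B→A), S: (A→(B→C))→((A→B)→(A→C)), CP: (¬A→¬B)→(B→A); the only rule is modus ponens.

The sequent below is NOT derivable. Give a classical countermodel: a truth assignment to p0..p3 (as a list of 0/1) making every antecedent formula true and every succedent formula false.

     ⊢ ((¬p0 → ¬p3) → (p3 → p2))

Search for a countermodel by truth-table:
  v=0000: Γ:[] Δ:[((¬p0 → ¬p3) → (p3 → p2))=T] refutes=False
  v=0001: Γ:[] Δ:[((¬p0 → ¬p3) → (p3 → p2))=T] refutes=False
  v=0010: Γ:[] Δ:[((¬p0 → ¬p3) → (p3 → p2))=T] refutes=False
  v=0011: Γ:[] Δ:[((¬p0 → ¬p3) → (p3 → p2))=T] refutes=False
  v=0100: Γ:[] Δ:[((¬p0 → ¬p3) → (p3 → p2))=T] refutes=False
  v=0101: Γ:[] Δ:[((¬p0 → ¬p3) → (p3 → p2))=T] refutes=False
  v=0110: Γ:[] Δ:[((¬p0 → ¬p3) → (p3 → p2))=T] refutes=False
  v=0111: Γ:[] Δ:[((¬p0 → ¬p3) → (p3 → p2))=T] refutes=False
  v=1000: Γ:[] Δ:[((¬p0 → ¬p3) → (p3 → p2))=T] refutes=False
  v=1001: Γ:[] Δ:[((¬p0 → ¬p3) → (p3 → p2))=F] refutes=True  ← countermodel

Result: [1, 0, 0, 1]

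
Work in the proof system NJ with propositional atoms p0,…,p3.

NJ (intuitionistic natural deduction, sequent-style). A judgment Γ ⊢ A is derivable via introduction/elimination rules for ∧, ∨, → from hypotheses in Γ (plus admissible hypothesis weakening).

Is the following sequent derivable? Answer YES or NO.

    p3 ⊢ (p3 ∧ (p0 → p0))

Derivation (root first):
[∧I] p3 ⊢ (p3 ∧ (p0 → p0))
  [Ax] p3 ⊢ p3
  [→I]  ⊢ (p0 → p0)
    [Ax] p0 ⊢ p0

Result: YES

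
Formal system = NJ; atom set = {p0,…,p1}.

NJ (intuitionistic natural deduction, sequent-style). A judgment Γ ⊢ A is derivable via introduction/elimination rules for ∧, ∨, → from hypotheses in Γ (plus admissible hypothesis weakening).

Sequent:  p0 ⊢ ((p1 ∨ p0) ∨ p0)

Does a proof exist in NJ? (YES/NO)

Proof tree:
[∨I₁] p0 ⊢ ((p1 ∨ p0) ∨ p0)
  [∨I₂] p0 ⊢ (p1 ∨ p0)
    [Ax] p0 ⊢ p0

Result: YES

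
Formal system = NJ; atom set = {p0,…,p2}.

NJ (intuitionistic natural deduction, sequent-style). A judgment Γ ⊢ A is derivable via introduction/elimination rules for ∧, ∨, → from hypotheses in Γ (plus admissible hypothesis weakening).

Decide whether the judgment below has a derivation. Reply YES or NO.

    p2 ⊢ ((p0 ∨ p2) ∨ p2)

Derivation (root first):
[∨I₁] p2 ⊢ ((p0 ∨ p2) ∨ p2)
  [∨I₂] p2 ⊢ (p0 ∨ p2)
    [Ax] p2 ⊢ p2

Result: YES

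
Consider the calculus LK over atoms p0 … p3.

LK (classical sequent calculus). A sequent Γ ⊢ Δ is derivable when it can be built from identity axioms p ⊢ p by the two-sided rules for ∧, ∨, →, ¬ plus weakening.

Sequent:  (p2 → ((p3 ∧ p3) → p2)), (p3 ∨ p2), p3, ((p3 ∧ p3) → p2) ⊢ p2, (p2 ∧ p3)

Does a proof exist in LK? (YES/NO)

Derivation trace:
[∧R] (p2 → ((p3 ∧ p3) → p2)), (p3 ∨ p2), p3, ((p3 ∧ p3) → p2) ⊢ p2, (p2 ∧ p3)
  [→L] p3, ((p3 ∧ p3) → p2), (p2 → ((p3 ∧ p3) → p2)) ⊢ p2
    [→L] p3, ((p3 ∧ p3) → p2) ⊢ p2
      [∧R] p3 ⊢ (p3 ∧ p3)
        [Ax] p3 ⊢ p3
        [Ax] p3 ⊢ p3
      [Ax] p2 ⊢ p2
    [→L] p3, ((p3 ∧ p3) → p2) ⊢ p2
      [∧R] p3 ⊢ (p3 ∧ p3)
        [Ax] p3 ⊢ p3
        [Ax] p3 ⊢ p3
      [Ax] p2 ⊢ p2
  [∨L] (p3 ∨ p2) ⊢ p2, p3
    [Ax] p3 ⊢ p3
    [Ax] p2 ⊢ p2

Result: YES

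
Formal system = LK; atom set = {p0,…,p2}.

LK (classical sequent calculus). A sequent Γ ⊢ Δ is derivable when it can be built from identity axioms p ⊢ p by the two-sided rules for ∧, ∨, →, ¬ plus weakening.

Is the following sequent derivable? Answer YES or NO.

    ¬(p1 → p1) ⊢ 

Proof tree:
[¬L] ¬(p1 → p1) ⊢ 
  [→R]  ⊢ (p1 → p1)
    [Ax] p1 ⊢ p1

Result: YES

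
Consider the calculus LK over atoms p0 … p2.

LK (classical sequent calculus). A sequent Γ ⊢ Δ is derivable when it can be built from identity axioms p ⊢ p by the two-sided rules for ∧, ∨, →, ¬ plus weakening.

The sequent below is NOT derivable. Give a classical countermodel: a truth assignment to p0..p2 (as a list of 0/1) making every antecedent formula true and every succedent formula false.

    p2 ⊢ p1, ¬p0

Truth-table refutation:
  v=000: Γ:[p2=F] Δ:[p1=F, ¬p0=T] refutes=False
  v=001: Γ:[p2=T] Δ:[p1=F, ¬p0=T] refutes=False
  v=010: Γ:[p2=F] Δ:[p1=T, ¬p0=T] refutes=False
  v=011: Γ:[p2=T] Δ:[p1=T, ¬p0=T] refutes=False
  v=100: Γ:[p2=F] Δ:[p1=F, ¬p0=F] refutes=False
  v=101: Γ:[p2=T] Δ:[p1=F, ¬p0=F] refutes=True  ← countermodel

Result: [1, 0, 1]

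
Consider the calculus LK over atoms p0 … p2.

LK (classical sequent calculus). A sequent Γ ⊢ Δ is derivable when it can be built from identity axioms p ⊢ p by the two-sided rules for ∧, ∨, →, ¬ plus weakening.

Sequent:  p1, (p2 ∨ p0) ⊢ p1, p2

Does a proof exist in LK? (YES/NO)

Derivation (root first):
[∨L] p1, (p2 ∨ p0) ⊢ p1, p2
  [Ax] p2 ⊢ p2
  [WL] p1, p0 ⊢ p1
    [Ax] p1 ⊢ p1

Result: YES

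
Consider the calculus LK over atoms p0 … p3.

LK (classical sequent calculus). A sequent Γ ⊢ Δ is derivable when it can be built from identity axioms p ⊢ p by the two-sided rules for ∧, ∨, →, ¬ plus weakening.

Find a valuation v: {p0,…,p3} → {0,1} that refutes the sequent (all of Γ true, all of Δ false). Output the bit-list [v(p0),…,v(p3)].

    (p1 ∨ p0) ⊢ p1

Truth-table refutation:
  v=0000: Γ:[(p1 ∨ p0)=F] Δ:[p1=F] refutes=False
  v=0001: Γ:[(p1 ∨ p0)=F] Δ:[p1=F] refutes=False
  v=0010: Γ:[(p1 ∨ p0)=F] Δ:[p1=F] refutes=False
  v=0011: Γ:[(p1 ∨ p0)=F] Δ:[p1=F] refutes=False
  v=0100: Γ:[(p1 ∨ p0)=T] Δ:[p1=T] refutes=False
  v=0101: Γ:[(p1 ∨ p0)=T] Δ:[p1=T] refutes=False
  v=0110: Γ:[(p1 ∨ p0)=T] Δ:[p1=T] refutes=False
  v=0111: Γ:[(p1 ∨ p0)=T] Δ:[p1=T] refutes=False
  v=1000: Γ:[(p1 ∨ p0)=T] Δ:[p1=F] refutes=True  ← countermodel

Result: [1, 0, 0, 0]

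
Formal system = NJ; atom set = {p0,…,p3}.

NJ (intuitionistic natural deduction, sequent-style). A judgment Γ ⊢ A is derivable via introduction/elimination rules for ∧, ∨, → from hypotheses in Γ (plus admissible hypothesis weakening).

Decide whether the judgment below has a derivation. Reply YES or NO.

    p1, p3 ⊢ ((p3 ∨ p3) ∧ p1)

Derivation (root first):
[∧I] p1, p3 ⊢ ((p3 ∨ p3) ∧ p1)
  [∨I₂] p3 ⊢ (p3 ∨ p3)
    [Ax] p3 ⊢ p3
  [Ax] p1 ⊢ p1

Result: YES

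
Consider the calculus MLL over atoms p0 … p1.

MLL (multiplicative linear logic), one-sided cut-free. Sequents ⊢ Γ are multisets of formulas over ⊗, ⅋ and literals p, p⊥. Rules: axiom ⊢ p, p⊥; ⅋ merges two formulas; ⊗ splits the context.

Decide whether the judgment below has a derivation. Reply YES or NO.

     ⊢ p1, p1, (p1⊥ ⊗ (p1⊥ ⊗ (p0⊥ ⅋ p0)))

Derivation trace:
[⊗]  ⊢ p1, p1, (p1⊥ ⊗ (p1⊥ ⊗ (p0⊥ ⅋ p0)))
  [Ax]  ⊢ p1, p1⊥
  [⊗]  ⊢ p1, (p1⊥ ⊗ (p0⊥ ⅋ p0))
    [Ax]  ⊢ p1, p1⊥
    [⅋]  ⊢ (p0⊥ ⅋ p0)
      [Ax]  ⊢ p0, p0⊥

Result: YES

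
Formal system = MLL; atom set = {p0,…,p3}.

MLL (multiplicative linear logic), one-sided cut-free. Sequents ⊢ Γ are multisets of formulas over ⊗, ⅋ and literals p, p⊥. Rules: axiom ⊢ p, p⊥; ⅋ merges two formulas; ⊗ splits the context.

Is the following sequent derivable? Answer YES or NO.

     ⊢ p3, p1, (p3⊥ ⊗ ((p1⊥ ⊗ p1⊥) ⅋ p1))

Proof tree:
[⊗]  ⊢ p3, p1, (p3⊥ ⊗ ((p1⊥ ⊗ p1⊥) ⅋ p1))
  [Ax]  ⊢ p3, p3⊥
  [⅋]  ⊢ p1, ((p1⊥ ⊗ p1⊥) ⅋ p1)
    [⊗]  ⊢ p1, p1, (p1⊥ ⊗ p1⊥)
      [Ax]  ⊢ p1, p1⊥
      [Ax]  ⊢ p1, p1⊥

Result: YES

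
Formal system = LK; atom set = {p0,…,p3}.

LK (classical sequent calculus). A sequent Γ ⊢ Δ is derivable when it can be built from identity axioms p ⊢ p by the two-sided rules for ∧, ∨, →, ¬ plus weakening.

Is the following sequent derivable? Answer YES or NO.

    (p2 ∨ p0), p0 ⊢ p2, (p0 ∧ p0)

Proof tree:
[∧R] (p2 ∨ p0), p0 ⊢ p2, (p0 ∧ p0)
  [Ax] p0 ⊢ p0
  [∨L] (p2 ∨ p0) ⊢ p2, p0
    [Ax] p2 ⊢ p2
    [Ax] p0 ⊢ p0

Result: YES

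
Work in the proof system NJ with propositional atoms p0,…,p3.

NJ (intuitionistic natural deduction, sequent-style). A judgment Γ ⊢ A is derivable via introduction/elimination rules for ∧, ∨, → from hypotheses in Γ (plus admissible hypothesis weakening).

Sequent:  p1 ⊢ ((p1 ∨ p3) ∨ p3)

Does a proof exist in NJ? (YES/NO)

Derivation trace:
[∨I₁] p1 ⊢ ((p1 ∨ p3) ∨ p3)
  [∨I₁] p1 ⊢ (p1 ∨ p3)
    [Ax] p1 ⊢ p1

Result: YES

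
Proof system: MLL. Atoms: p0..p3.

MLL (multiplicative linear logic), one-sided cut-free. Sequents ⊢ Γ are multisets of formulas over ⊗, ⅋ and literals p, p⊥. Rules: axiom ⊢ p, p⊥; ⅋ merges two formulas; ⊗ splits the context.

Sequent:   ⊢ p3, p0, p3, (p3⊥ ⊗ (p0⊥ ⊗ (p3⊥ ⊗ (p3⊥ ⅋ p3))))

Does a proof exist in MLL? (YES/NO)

Proof tree:
[⊗]  ⊢ p3, p0, p3, (p3⊥ ⊗ (p0⊥ ⊗ (p3⊥ ⊗ (p3⊥ ⅋ p3))))
  [Ax]  ⊢ p3, p3⊥
  [⊗]  ⊢ p0, p3, (p0⊥ ⊗ (p3⊥ ⊗ (p3⊥ ⅋ p3)))
    [Ax]  ⊢ p0, p0⊥
    [⊗]  ⊢ p3, (p3⊥ ⊗ (p3⊥ ⅋ p3))
      [Ax]  ⊢ p3, p3⊥
      [⅋]  ⊢ (p3⊥ ⅋ p3)
        [Ax]  ⊢ p3, p3⊥

Result: YES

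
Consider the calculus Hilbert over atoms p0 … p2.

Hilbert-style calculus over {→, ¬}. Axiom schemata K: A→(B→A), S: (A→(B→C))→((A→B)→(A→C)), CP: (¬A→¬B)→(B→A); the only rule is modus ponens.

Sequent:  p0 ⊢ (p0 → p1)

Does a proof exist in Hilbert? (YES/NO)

Search for a countermodel by truth-table:
  v=000: Γ:[p0=F] Δ:[(p0 → p1)=T] refutes=False
  v=001: Γ:[p0=F] Δ:[(p0 → p1)=T] refutes=False
  v=010: Γ:[p0=F] Δ:[(p0 → p1)=T] refutes=False
  v=011: Γ:[p0=F] Δ:[(p0 → p1)=T] refutes=False
  v=100: Γ:[p0=T] Δ:[(p0 → p1)=F] refutes=True  ← countermodel

Result: NO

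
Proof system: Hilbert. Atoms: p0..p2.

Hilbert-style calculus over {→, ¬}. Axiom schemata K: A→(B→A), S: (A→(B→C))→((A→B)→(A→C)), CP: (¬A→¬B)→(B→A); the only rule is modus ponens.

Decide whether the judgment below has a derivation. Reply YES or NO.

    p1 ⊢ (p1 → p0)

Enumerate valuations to refute Γ ⊢ Δ:
  v=000: Γ:[p1=F] Δ:[(p1 → p0)=T] refutes=False
  v=001: Γ:[p1=F] Δ:[(p1 → p0)=T] refutes=False
  v=010: Γ:[p1=T] Δ:[(p1 → p0)=F] refutes=True  ← countermodel

Result: NO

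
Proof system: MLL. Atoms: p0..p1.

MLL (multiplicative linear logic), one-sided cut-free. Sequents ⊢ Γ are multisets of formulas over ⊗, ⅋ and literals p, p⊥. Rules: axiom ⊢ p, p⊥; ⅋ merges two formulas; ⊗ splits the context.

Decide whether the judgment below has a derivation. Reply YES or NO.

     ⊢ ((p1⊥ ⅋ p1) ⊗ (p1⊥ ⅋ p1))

Derivation (root first):
[⊗]  ⊢ ((p1⊥ ⅋ p1) ⊗ (p1⊥ ⅋ p1))
  [⅋]  ⊢ (p1⊥ ⅋ p1)
    [Ax]  ⊢ p1, p1⊥
  [⅋]  ⊢ (p1⊥ ⅋ p1)
    [Ax]  ⊢ p1, p1⊥

Result: YES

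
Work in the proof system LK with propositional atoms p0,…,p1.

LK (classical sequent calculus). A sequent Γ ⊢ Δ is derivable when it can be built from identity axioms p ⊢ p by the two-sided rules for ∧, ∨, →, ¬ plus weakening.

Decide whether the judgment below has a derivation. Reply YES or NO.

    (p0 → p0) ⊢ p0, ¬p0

Derivation (root first):
[¬R] (p0 → p0) ⊢ p0, ¬p0
  [→L] p0, (p0 → p0) ⊢ p0
    [Ax] p0 ⊢ p0
    [Ax] p0 ⊢ p0

Result: YES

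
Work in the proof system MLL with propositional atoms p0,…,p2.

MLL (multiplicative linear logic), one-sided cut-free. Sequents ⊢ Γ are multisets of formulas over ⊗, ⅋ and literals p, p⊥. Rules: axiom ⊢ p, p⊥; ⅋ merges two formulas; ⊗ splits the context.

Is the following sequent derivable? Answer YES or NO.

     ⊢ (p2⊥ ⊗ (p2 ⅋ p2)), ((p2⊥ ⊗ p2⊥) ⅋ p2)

Derivation (root first):
[⅋]  ⊢ (p2⊥ ⊗ (p2 ⅋ p2)), ((p2⊥ ⊗ p2⊥) ⅋ p2)
  [⊗]  ⊢ p2, (p2⊥ ⊗ p2⊥), (p2⊥ ⊗ (p2 ⅋ p2))
    [Ax]  ⊢ p2, p2⊥
    [⅋]  ⊢ (p2⊥ ⊗ p2⊥), (p2 ⅋ p2)
      [⊗]  ⊢ p2, p2, (p2⊥ ⊗ p2⊥)
        [Ax]  ⊢ p2, p2⊥
        [Ax]  ⊢ p2, p2⊥

Result: YES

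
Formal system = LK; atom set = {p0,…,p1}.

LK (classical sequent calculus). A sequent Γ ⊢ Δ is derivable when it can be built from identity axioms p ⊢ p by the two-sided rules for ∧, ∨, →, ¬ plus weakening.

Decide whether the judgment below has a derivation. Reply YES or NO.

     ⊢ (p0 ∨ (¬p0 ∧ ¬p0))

Proof tree:
[∨R]  ⊢ (p0 ∨ (¬p0 ∧ ¬p0))
  [∧R]  ⊢ p0, (¬p0 ∧ ¬p0)
    [¬R]  ⊢ p0, ¬p0
      [Ax] p0 ⊢ p0
    [¬R]  ⊢ p0, ¬p0
      [Ax] p0 ⊢ p0

Result: YES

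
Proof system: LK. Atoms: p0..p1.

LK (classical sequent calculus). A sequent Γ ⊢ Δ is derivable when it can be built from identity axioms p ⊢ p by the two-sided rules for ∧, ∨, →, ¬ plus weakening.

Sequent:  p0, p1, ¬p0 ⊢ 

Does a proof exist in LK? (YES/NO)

Derivation (root first):
[¬L] p0, p1, ¬p0 ⊢ 
  [WL] p0, p1 ⊢ p0
    [Ax] p0 ⊢ p0

Result: YES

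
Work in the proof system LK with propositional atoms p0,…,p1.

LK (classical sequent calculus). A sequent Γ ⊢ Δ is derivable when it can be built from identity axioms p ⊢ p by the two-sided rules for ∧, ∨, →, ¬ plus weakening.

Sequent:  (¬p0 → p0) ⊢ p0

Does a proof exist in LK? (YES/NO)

Derivation (root first):
[→L] (¬p0 → p0) ⊢ p0
  [¬R]  ⊢ p0, ¬p0
    [Ax] p0 ⊢ p0
  [Ax] p0 ⊢ p0

Result: YES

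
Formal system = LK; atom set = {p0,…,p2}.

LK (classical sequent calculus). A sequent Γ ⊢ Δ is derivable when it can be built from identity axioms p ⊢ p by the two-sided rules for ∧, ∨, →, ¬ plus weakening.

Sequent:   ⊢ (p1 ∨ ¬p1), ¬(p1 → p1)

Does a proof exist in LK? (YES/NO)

Derivation (root first):
[¬R]  ⊢ (p1 ∨ ¬p1), ¬(p1 → p1)
  [∨R] (p1 → p1) ⊢ (p1 ∨ ¬p1)
    [¬R] (p1 → p1) ⊢ p1, ¬p1
      [→L] p1, (p1 → p1) ⊢ p1
        [Ax] p1 ⊢ p1
        [Ax] p1 ⊢ p1

Result: YES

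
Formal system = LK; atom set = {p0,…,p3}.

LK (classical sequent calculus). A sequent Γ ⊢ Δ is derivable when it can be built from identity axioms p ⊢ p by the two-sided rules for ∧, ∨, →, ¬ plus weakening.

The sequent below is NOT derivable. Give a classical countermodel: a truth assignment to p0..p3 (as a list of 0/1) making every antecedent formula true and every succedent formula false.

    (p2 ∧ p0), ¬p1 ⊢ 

Truth-table refutation:
  v=0000: Γ:[(p2 ∧ p0)=F, ¬p1=T] Δ:[] refutes=False
  v=0001: Γ:[(p2 ∧ p0)=F, ¬p1=T] Δ:[] refutes=False
  v=0010: Γ:[(p2 ∧ p0)=F, ¬p1=T] Δ:[] refutes=False
  v=0011: Γ:[(p2 ∧ p0)=F, ¬p1=T] Δ:[] refutes=False
  v=0100: Γ:[(p2 ∧ p0)=F, ¬p1=F] Δ:[] refutes=False
  v=0101: Γ:[(p2 ∧ p0)=F, ¬p1=F] Δ:[] refutes=False
  v=0110: Γ:[(p2 ∧ p0)=F, ¬p1=F] Δ:[] refutes=False
  v=0111: Γ:[(p2 ∧ p0)=F, ¬p1=F] Δ:[] refutes=False
  v=1000: Γ:[(p2 ∧ p0)=F, ¬p1=T] Δ:[] refutes=False
  v=1001: Γ:[(p2 ∧ p0)=F, ¬p1=T] Δ:[] refutes=False
  v=1010: Γ:[(p2 ∧ p0)=T, ¬p1=T] Δ:[] refutes=True  ← countermodel

Result: [1, 0, 1, 0]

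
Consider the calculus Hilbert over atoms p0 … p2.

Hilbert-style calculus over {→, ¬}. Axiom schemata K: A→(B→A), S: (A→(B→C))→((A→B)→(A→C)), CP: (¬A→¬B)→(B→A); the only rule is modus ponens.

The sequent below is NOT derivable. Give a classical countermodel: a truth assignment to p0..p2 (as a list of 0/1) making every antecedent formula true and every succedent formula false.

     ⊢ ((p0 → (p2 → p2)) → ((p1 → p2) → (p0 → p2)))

Search for a countermodel by truth-table:
  v=000: Γ:[] Δ:[((p0 → (p2 → p2)) → ((p1 → p2) → (p0 → p2)))=T] refutes=False
  v=001: Γ:[] Δ:[((p0 → (p2 → p2)) → ((p1 → p2) → (p0 → p2)))=T] refutes=False
  v=010: Γ:[] Δ:[((p0 → (p2 → p2)) → ((p1 → p2) → (p0 → p2)))=T] refutes=False
  v=011: Γ:[] Δ:[((p0 → (p2 → p2)) → ((p1 → p2) → (p0 → p2)))=T] refutes=False
  v=100: Γ:[] Δ:[((p0 → (p2 → p2)) → ((p1 → p2) → (p0 → p2)))=F] refutes=True  ← countermodel

Result: [1, 0, 0]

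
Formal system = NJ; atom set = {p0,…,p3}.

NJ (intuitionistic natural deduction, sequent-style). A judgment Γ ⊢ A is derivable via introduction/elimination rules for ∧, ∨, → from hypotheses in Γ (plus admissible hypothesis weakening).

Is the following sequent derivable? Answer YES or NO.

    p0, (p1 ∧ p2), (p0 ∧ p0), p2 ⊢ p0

Derivation trace:
[Wk] p0, (p1 ∧ p2), (p0 ∧ p0), p2 ⊢ p0
  [Wk] p0, (p1 ∧ p2), (p0 ∧ p0) ⊢ p0
    [Wk] p0, (p1 ∧ p2) ⊢ p0
      [Ax] p0 ⊢ p0

Result: YES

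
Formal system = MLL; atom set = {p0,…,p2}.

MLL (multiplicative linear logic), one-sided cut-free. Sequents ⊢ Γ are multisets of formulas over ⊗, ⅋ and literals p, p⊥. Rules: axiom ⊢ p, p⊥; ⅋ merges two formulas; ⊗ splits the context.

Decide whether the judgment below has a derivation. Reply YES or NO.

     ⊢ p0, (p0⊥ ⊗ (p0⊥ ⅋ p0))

Proof tree:
[⊗]  ⊢ p0, (p0⊥ ⊗ (p0⊥ ⅋ p0))
  [Ax]  ⊢ p0, p0⊥
  [⅋]  ⊢ (p0⊥ ⅋ p0)
    [Ax]  ⊢ p0, p0⊥

Result: YES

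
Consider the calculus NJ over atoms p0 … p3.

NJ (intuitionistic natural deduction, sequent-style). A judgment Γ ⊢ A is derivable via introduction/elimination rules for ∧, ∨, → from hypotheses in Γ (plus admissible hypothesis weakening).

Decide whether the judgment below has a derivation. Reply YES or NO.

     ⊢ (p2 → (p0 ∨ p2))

Derivation (root first):
[→I]  ⊢ (p2 → (p0 ∨ p2))
  [∨I₂] p2 ⊢ (p0 ∨ p2)
    [Ax] p2 ⊢ p2

Result: YES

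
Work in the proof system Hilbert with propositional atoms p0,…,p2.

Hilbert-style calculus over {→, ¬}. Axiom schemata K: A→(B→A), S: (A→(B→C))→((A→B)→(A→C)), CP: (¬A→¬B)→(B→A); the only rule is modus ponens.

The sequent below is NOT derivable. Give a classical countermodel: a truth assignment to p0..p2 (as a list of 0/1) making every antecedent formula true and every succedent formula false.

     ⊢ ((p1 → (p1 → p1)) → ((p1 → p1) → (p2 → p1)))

Search for a countermodel by truth-table:
  v=000: Γ:[] Δ:[((p1 → (p1 → p1)) → ((p1 → p1) → (p2 → p1)))=T] refutes=False
  v=001: Γ:[] Δ:[((p1 → (p1 → p1)) → ((p1 → p1) → (p2 → p1)))=F] refutes=True  ← countermodel

Result: [0, 0, 1]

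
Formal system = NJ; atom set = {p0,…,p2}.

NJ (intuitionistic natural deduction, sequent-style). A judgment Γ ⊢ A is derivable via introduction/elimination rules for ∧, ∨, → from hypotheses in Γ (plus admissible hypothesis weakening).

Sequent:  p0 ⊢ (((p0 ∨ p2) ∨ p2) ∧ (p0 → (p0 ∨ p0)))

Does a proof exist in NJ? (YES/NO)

Proof tree:
[∧I] p0 ⊢ (((p0 ∨ p2) ∨ p2) ∧ (p0 → (p0 ∨ p0)))
  [∨I₁] p0 ⊢ ((p0 ∨ p2) ∨ p2)
    [∨I₁] p0 ⊢ (p0 ∨ p2)
      [Ax] p0 ⊢ p0
  [→I]  ⊢ (p0 → (p0 ∨ p0))
    [∨I₁] p0 ⊢ (p0 ∨ p0)
      [Ax] p0 ⊢ p0

Result: YES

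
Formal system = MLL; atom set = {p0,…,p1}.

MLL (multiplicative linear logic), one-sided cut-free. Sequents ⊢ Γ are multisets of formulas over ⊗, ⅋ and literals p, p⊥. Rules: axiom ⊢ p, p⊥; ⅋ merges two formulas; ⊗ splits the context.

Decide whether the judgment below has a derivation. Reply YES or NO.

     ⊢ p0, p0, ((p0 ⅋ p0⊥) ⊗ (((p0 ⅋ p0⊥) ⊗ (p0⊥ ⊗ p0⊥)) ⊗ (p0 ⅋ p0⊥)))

Derivation trace:
[⊗]  ⊢ p0, p0, ((p0 ⅋ p0⊥) ⊗ (((p0 ⅋ p0⊥) ⊗ (p0⊥ ⊗ p0⊥)) ⊗ (p0 ⅋ p0⊥)))
  [⅋]  ⊢ (p0 ⅋ p0⊥)
    [Ax]  ⊢ p0, p0⊥
  [⊗]  ⊢ p0, p0, (((p0 ⅋ p0⊥) ⊗ (p0⊥ ⊗ p0⊥)) ⊗ (p0 ⅋ p0⊥))
    [⊗]  ⊢ p0, p0, ((p0 ⅋ p0⊥) ⊗ (p0⊥ ⊗ p0⊥))
      [⅋]  ⊢ (p0 ⅋ p0⊥)
        [Ax]  ⊢ p0, p0⊥
      [⊗]  ⊢ p0, p0, (p0⊥ ⊗ p0⊥)
        [Ax]  ⊢ p0, p0⊥
        [Ax]  ⊢ p0, p0⊥
    [⅋]  ⊢ (p0 ⅋ p0⊥)
      [Ax]  ⊢ p0, p0⊥

Result: YES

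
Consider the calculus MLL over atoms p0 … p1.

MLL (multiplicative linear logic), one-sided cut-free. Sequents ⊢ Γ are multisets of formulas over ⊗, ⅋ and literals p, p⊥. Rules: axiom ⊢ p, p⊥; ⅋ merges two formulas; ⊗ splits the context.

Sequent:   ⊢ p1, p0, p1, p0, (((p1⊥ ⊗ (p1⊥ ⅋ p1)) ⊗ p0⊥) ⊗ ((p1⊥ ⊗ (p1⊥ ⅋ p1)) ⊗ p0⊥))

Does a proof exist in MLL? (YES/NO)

Derivation trace:
[⊗]  ⊢ p1, p0, p1, p0, (((p1⊥ ⊗ (p1⊥ ⅋ p1)) ⊗ p0⊥) ⊗ ((p1⊥ ⊗ (p1⊥ ⅋ p1)) ⊗ p0⊥))
  [⊗]  ⊢ p1, p0, ((p1⊥ ⊗ (p1⊥ ⅋ p1)) ⊗ p0⊥)
    [⊗]  ⊢ p1, (p1⊥ ⊗ (p1⊥ ⅋ p1))
      [Ax]  ⊢ p1, p1⊥
      [⅋]  ⊢ (p1⊥ ⅋ p1)
        [Ax]  ⊢ p1, p1⊥
    [Ax]  ⊢ p0, p0⊥
  [⊗]  ⊢ p1, p0, ((p1⊥ ⊗ (p1⊥ ⅋ p1)) ⊗ p0⊥)
    [⊗]  ⊢ p1, (p1⊥ ⊗ (p1⊥ ⅋ p1))
      [Ax]  ⊢ p1, p1⊥
      [⅋]  ⊢ (p1⊥ ⅋ p1)
        [Ax]  ⊢ p1, p1⊥
    [Ax]  ⊢ p0, p0⊥

Result: YES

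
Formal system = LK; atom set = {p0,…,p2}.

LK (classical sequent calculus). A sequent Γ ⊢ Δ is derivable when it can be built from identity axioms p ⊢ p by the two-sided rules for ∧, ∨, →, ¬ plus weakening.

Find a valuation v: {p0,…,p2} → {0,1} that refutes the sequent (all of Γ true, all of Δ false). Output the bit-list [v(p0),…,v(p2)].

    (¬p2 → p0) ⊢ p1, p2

Enumerate valuations to refute Γ ⊢ Δ:
  v=000: Γ:[(¬p2 → p0)=F] Δ:[p1=F, p2=F] refutes=False
  v=001: Γ:[(¬p2 → p0)=T] Δ:[p1=F, p2=T] refutes=False
  v=010: Γ:[(¬p2 → p0)=F] Δ:[p1=T, p2=F] refutes=False
  v=011: Γ:[(¬p2 → p0)=T] Δ:[p1=T, p2=T] refutes=False
  v=100: Γ:[(¬p2 → p0)=T] Δ:[p1=F, p2=F] refutes=True  ← countermodel

Result: [1, 0, 0]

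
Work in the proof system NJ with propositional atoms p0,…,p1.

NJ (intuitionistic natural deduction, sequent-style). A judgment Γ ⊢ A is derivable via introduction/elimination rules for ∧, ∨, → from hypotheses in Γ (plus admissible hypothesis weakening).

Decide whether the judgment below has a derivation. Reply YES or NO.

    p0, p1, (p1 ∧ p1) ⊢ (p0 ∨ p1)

Derivation trace:
[Wk] p0, p1, (p1 ∧ p1) ⊢ (p0 ∨ p1)
  [∨I₁] p0, p1 ⊢ (p0 ∨ p1)
    [Wk] p0, p1 ⊢ p0
      [Ax] p0 ⊢ p0

Result: YES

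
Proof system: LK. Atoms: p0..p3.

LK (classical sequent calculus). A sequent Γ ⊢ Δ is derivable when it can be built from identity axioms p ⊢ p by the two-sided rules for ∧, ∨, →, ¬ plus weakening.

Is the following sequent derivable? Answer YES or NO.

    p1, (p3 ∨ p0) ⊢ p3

Enumerate valuations to refute Γ ⊢ Δ:
  v=0000: Γ:[p1=F, (p3 ∨ p0)=F] Δ:[p3=F] refutes=False
  v=0001: Γ:[p1=F, (p3 ∨ p0)=T] Δ:[p3=T] refutes=False
  v=0010: Γ:[p1=F, (p3 ∨ p0)=F] Δ:[p3=F] refutes=False
  v=0011: Γ:[p1=F, (p3 ∨ p0)=T] Δ:[p3=T] refutes=False
  v=0100: Γ:[p1=T, (p3 ∨ p0)=F] Δ:[p3=F] refutes=False
  v=0101: Γ:[p1=T, (p3 ∨ p0)=T] Δ:[p3=T] refutes=False
  v=0110: Γ:[p1=T, (p3 ∨ p0)=F] Δ:[p3=F] refutes=False
  v=0111: Γ:[p1=T, (p3 ∨ p0)=T] Δ:[p3=T] refutes=False
  v=1000: Γ:[p1=F, (p3 ∨ p0)=T] Δ:[p3=F] refutes=False
  v=1001: Γ:[p1=F, (p3 ∨ p0)=T] Δ:[p3=T] refutes=False
  v=1010: Γ:[p1=F, (p3 ∨ p0)=T] Δ:[p3=F] refutes=False
  v=1011: Γ:[p1=F, (p3 ∨ p0)=T] Δ:[p3=T] refutes=False
  v=1100: Γ:[p1=T, (p3 ∨ p0)=T] Δ:[p3=F] refutes=True  ← countermodel

Result: NO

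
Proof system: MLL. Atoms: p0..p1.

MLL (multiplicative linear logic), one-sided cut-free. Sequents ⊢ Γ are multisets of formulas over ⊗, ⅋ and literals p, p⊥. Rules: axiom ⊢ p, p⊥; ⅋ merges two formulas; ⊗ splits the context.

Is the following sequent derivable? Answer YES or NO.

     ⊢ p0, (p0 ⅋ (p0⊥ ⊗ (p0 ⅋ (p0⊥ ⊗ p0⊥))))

Derivation (root first):
[⅋]  ⊢ p0, (p0 ⅋ (p0⊥ ⊗ (p0 ⅋ (p0⊥ ⊗ p0⊥))))
  [⊗]  ⊢ p0, p0, (p0⊥ ⊗ (p0 ⅋ (p0⊥ ⊗ p0⊥)))
    [Ax]  ⊢ p0, p0⊥
    [⅋]  ⊢ p0, (p0 ⅋ (p0⊥ ⊗ p0⊥))
      [⊗]  ⊢ p0, p0, (p0⊥ ⊗ p0⊥)
        [Ax]  ⊢ p0, p0⊥
        [Ax]  ⊢ p0, p0⊥

Result: YES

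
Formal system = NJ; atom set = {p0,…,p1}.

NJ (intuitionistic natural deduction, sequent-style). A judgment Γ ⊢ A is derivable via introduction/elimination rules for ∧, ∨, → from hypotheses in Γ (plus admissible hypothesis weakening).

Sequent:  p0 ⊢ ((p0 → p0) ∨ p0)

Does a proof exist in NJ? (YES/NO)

Derivation (root first):
[Wk] p0 ⊢ ((p0 → p0) ∨ p0)
  [∨I₁]  ⊢ ((p0 → p0) ∨ p0)
    [→I]  ⊢ (p0 → p0)
      [Ax] p0 ⊢ p0

Result: YES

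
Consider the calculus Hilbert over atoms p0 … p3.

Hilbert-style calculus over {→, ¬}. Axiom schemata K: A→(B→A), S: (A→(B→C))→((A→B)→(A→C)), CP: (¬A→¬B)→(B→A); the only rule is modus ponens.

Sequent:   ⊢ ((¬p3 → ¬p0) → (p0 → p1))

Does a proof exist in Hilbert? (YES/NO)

Enumerate valuations to refute Γ ⊢ Δ:
  v=0000: Γ:[] Δ:[((¬p3 → ¬p0) → (p0 → p1))=T] refutes=False
  v=0001: Γ:[] Δ:[((¬p3 → ¬p0) → (p0 → p1))=T] refutes=False
  v=0010: Γ:[] Δ:[((¬p3 → ¬p0) → (p0 → p1))=T] refutes=False
  v=0011: Γ:[] Δ:[((¬p3 → ¬p0) → (p0 → p1))=T] refutes=False
  v=0100: Γ:[] Δ:[((¬p3 → ¬p0) → (p0 → p1))=T] refutes=False
  v=0101: Γ:[] Δ:[((¬p3 → ¬p0) → (p0 → p1))=T] refutes=False
  v=0110: Γ:[] Δ:[((¬p3 → ¬p0) → (p0 → p1))=T] refutes=False
  v=0111: Γ:[] Δ:[((¬p3 → ¬p0) → (p0 → p1))=T] refutes=False
  v=1000: Γ:[] Δ:[((¬p3 → ¬p0) → (p0 → p1))=T] refutes=False
  v=1001: Γ:[] Δ:[((¬p3 → ¬p0) → (p0 → p1))=F] refutes=True  ← countermodel

Result: NO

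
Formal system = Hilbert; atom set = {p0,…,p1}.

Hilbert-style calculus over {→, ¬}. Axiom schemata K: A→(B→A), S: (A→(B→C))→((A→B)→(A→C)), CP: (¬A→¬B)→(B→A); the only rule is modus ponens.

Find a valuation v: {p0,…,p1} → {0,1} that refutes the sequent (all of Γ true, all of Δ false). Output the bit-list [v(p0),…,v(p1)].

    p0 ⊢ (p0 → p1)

Search for a countermodel by truth-table:
  v=00: Γ:[p0=F] Δ:[(p0 → p1)=T] refutes=False
  v=01: Γ:[p0=F] Δ:[(p0 → p1)=T] refutes=False
  v=10: Γ:[p0=T] Δ:[(p0 → p1)=F] refutes=True  ← countermodel

Result: [1, 0]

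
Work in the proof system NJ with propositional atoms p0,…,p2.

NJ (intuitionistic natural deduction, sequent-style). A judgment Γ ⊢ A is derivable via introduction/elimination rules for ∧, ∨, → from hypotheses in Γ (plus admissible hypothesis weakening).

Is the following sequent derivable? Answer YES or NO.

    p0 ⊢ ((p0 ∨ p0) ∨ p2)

Derivation (root first):
[∨I₁] p0 ⊢ ((p0 ∨ p0) ∨ p2)
  [∨I₂] p0 ⊢ (p0 ∨ p0)
    [Ax] p0 ⊢ p0

Result: YES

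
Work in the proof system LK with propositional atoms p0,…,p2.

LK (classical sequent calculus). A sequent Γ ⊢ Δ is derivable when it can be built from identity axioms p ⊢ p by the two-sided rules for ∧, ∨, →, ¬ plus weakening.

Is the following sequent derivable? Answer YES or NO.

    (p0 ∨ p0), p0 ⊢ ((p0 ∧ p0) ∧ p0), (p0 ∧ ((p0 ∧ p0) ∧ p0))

Derivation (root first):
[∧R] (p0 ∨ p0), p0 ⊢ ((p0 ∧ p0) ∧ p0), (p0 ∧ ((p0 ∧ p0) ∧ p0))
  [∨L] (p0 ∨ p0) ⊢ ((p0 ∧ p0) ∧ p0), p0
    [∧R] p0 ⊢ ((p0 ∧ p0) ∧ p0)
      [∧R] p0 ⊢ (p0 ∧ p0)
        [Ax] p0 ⊢ p0
        [Ax] p0 ⊢ p0
      [Ax] p0 ⊢ p0
    [Ax] p0 ⊢ p0
  [WL] p0, p0 ⊢ ((p0 ∧ p0) ∧ p0)
    [∧R] p0 ⊢ ((p0 ∧ p0) ∧ p0)
      [∧R] p0 ⊢ (p0 ∧ p0)
        [Ax] p0 ⊢ p0
        [Ax] p0 ⊢ p0
      [Ax] p0 ⊢ p0

Result: YES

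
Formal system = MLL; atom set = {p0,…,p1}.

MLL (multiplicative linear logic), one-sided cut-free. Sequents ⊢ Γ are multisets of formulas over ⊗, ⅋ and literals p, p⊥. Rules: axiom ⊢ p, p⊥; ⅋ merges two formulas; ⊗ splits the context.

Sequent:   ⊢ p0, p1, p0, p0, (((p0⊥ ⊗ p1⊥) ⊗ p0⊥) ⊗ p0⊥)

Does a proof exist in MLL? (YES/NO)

Derivation (root first):
[⊗]  ⊢ p0, p1, p0, p0, (((p0⊥ ⊗ p1⊥) ⊗ p0⊥) ⊗ p0⊥)
  [⊗]  ⊢ p0, p1, p0, ((p0⊥ ⊗ p1⊥) ⊗ p0⊥)
    [⊗]  ⊢ p0, p1, (p0⊥ ⊗ p1⊥)
      [Ax]  ⊢ p0, p0⊥
      [Ax]  ⊢ p1, p1⊥
    [Ax]  ⊢ p0, p0⊥
  [Ax]  ⊢ p0, p0⊥

Result: YES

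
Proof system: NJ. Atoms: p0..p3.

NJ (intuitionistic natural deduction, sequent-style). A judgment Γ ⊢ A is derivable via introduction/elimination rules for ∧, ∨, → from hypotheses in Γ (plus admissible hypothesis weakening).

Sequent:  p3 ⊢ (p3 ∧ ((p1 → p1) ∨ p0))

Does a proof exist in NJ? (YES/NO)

Proof tree:
[∧I] p3 ⊢ (p3 ∧ ((p1 → p1) ∨ p0))
  [Ax] p3 ⊢ p3
  [∨I₁]  ⊢ ((p1 → p1) ∨ p0)
    [→I]  ⊢ (p1 → p1)
      [Ax] p1 ⊢ p1

Result: YES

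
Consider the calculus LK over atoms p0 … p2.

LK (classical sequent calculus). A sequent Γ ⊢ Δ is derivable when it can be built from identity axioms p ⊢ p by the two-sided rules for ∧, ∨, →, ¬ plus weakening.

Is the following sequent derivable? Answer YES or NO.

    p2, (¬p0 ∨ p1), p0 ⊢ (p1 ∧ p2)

Derivation trace:
[∧R] p2, (¬p0 ∨ p1), p0 ⊢ (p1 ∧ p2)
  [∨L] p0, (¬p0 ∨ p1) ⊢ p1
    [¬L] p0, ¬p0 ⊢ 
      [Ax] p0 ⊢ p0
    [Ax] p1 ⊢ p1
  [Ax] p2 ⊢ p2

Result: YES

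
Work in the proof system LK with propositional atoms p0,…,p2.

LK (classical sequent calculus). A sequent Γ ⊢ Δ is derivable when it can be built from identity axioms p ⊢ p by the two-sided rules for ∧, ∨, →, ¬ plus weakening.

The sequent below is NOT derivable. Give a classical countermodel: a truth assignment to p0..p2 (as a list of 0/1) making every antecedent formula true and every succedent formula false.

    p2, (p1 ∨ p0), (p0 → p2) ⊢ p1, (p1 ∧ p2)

Search for a countermodel by truth-table:
  v=000: Γ:[p2=F, (p1 ∨ p0)=F, (p0 → p2)=T] Δ:[p1=F, (p1 ∧ p2)=F] refutes=False
  v=001: Γ:[p2=T, (p1 ∨ p0)=F, (p0 → p2)=T] Δ:[p1=F, (p1 ∧ p2)=F] refutes=False
  v=010: Γ:[p2=F, (p1 ∨ p0)=T, (p0 → p2)=T] Δ:[p1=T, (p1 ∧ p2)=F] refutes=False
  v=011: Γ:[p2=T, (p1 ∨ p0)=T, (p0 → p2)=T] Δ:[p1=T, (p1 ∧ p2)=T] refutes=False
  v=100: Γ:[p2=F, (p1 ∨ p0)=T, (p0 → p2)=F] Δ:[p1=F, (p1 ∧ p2)=F] refutes=False
  v=101: Γ:[p2=T, (p1 ∨ p0)=T, (p0 → p2)=T] Δ:[p1=F, (p1 ∧ p2)=F] refutes=True  ← countermodel

Result: [1, 0, 1]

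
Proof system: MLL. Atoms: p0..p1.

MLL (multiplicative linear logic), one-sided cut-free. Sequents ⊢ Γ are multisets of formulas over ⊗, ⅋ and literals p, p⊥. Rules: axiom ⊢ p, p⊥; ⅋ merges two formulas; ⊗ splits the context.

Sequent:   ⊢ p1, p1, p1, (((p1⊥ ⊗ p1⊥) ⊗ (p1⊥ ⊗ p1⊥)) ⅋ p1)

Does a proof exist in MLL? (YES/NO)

Derivation trace:
[⅋]  ⊢ p1, p1, p1, (((p1⊥ ⊗ p1⊥) ⊗ (p1⊥ ⊗ p1⊥)) ⅋ p1)
  [⊗]  ⊢ p1, p1, p1, p1, ((p1⊥ ⊗ p1⊥) ⊗ (p1⊥ ⊗ p1⊥))
    [⊗]  ⊢ p1, p1, (p1⊥ ⊗ p1⊥)
      [Ax]  ⊢ p1, p1⊥
      [Ax]  ⊢ p1, p1⊥
    [⊗]  ⊢ p1, p1, (p1⊥ ⊗ p1⊥)
      [Ax]  ⊢ p1, p1⊥
      [Ax]  ⊢ p1, p1⊥

Result: YES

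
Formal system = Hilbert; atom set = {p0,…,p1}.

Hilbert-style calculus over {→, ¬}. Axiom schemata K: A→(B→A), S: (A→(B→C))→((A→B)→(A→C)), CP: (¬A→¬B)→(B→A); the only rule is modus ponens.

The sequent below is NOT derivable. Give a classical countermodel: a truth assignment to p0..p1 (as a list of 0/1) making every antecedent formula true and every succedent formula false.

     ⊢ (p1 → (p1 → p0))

Truth-table refutation:
  v=00: Γ:[] Δ:[(p1 → (p1 → p0))=T] refutes=False
  v=01: Γ:[] Δ:[(p1 → (p1 → p0))=F] refutes=True  ← countermodel

Result: [0, 1]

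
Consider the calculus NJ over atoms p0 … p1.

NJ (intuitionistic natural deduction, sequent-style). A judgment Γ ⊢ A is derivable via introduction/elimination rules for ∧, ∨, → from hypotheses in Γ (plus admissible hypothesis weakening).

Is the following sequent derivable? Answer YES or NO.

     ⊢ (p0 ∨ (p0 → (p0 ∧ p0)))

Derivation trace:
[∨I₂]  ⊢ (p0 ∨ (p0 → (p0 ∧ p0)))
  [→I]  ⊢ (p0 → (p0 ∧ p0))
    [∧I] p0 ⊢ (p0 ∧ p0)
      [Ax] p0 ⊢ p0
      [Ax] p0 ⊢ p0

Result: YES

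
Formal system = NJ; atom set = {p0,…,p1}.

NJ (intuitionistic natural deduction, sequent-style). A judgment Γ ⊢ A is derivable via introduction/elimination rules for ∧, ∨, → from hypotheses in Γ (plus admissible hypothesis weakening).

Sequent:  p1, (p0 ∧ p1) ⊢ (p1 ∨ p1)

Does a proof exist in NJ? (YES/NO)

Proof tree:
[∨I₁] p1, (p0 ∧ p1) ⊢ (p1 ∨ p1)
  [Wk] p1, (p0 ∧ p1) ⊢ p1
    [Ax] p1 ⊢ p1

Result: YES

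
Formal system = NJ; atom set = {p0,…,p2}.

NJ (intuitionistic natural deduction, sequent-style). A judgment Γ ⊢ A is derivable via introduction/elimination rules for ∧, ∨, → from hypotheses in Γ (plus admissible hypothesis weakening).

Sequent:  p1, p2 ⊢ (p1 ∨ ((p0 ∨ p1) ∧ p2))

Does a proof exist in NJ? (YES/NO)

Derivation (root first):
[∨I₂] p1, p2 ⊢ (p1 ∨ ((p0 ∨ p1) ∧ p2))
  [∧I] p1, p2 ⊢ ((p0 ∨ p1) ∧ p2)
    [∨I₂] p1 ⊢ (p0 ∨ p1)
      [Ax] p1 ⊢ p1
    [Ax] p2 ⊢ p2

Result: YES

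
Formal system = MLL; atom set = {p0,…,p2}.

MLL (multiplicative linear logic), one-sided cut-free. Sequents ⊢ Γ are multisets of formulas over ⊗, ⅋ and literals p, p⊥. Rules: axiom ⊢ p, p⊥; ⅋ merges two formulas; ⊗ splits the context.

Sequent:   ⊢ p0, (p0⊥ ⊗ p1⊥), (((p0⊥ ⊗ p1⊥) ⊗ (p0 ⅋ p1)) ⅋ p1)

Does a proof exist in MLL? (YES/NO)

Derivation trace:
[⅋]  ⊢ p0, (p0⊥ ⊗ p1⊥), (((p0⊥ ⊗ p1⊥) ⊗ (p0 ⅋ p1)) ⅋ p1)
  [⊗]  ⊢ p0, p1, (p0⊥ ⊗ p1⊥), ((p0⊥ ⊗ p1⊥) ⊗ (p0 ⅋ p1))
    [⊗]  ⊢ p0, p1, (p0⊥ ⊗ p1⊥)
      [Ax]  ⊢ p0, p0⊥
      [Ax]  ⊢ p1, p1⊥
    [⅋]  ⊢ (p0⊥ ⊗ p1⊥), (p0 ⅋ p1)
      [⊗]  ⊢ p0, p1, (p0⊥ ⊗ p1⊥)
        [Ax]  ⊢ p0, p0⊥
        [Ax]  ⊢ p1, p1⊥

Result: YES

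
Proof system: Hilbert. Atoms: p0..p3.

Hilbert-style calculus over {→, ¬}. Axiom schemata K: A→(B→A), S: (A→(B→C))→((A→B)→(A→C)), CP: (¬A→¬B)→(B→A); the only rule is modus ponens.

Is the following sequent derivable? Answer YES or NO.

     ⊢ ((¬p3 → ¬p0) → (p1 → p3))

Search for a countermodel by truth-table:
  v=0000: Γ:[] Δ:[((¬p3 → ¬p0) → (p1 → p3))=T] refutes=False
  v=0001: Γ:[] Δ:[((¬p3 → ¬p0) → (p1 → p3))=T] refutes=False
  v=0010: Γ:[] Δ:[((¬p3 → ¬p0) → (p1 → p3))=T] refutes=False
  v=0011: Γ:[] Δ:[((¬p3 → ¬p0) → (p1 → p3))=T] refutes=False
  v=0100: Γ:[] Δ:[((¬p3 → ¬p0) → (p1 → p3))=F] refutes=True  ← countermodel

Result: NO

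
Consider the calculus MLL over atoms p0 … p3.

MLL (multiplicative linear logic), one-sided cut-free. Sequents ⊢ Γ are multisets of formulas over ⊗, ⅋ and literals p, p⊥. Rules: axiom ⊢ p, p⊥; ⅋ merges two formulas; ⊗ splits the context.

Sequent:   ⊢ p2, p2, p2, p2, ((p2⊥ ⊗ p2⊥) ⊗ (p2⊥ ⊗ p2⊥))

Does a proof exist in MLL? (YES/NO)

Proof tree:
[⊗]  ⊢ p2, p2, p2, p2, ((p2⊥ ⊗ p2⊥) ⊗ (p2⊥ ⊗ p2⊥))
  [⊗]  ⊢ p2, p2, (p2⊥ ⊗ p2⊥)
    [Ax]  ⊢ p2, p2⊥
    [Ax]  ⊢ p2, p2⊥
  [⊗]  ⊢ p2, p2, (p2⊥ ⊗ p2⊥)
    [Ax]  ⊢ p2, p2⊥
    [Ax]  ⊢ p2, p2⊥

Result: YES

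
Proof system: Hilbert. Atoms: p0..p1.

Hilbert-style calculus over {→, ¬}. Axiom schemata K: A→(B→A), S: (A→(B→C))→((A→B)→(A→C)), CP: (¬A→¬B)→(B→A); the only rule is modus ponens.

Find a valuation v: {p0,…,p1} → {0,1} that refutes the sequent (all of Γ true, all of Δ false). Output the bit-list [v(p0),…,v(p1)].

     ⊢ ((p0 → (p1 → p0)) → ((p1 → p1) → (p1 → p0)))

Truth-table refutation:
  v=00: Γ:[] Δ:[((p0 → (p1 → p0)) → ((p1 → p1) → (p1 → p0)))=T] refutes=False
  v=01: Γ:[] Δ:[((p0 → (p1 → p0)) → ((p1 → p1) → (p1 → p0)))=F] refutes=True  ← countermodel

Result: [0, 1]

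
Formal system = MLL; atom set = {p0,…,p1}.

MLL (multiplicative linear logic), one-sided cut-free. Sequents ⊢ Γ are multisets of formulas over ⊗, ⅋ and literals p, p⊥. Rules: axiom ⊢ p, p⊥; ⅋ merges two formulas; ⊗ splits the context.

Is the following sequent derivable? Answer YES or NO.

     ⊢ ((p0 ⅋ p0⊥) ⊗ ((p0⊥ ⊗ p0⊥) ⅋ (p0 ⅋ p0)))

Proof tree:
[⊗]  ⊢ ((p0 ⅋ p0⊥) ⊗ ((p0⊥ ⊗ p0⊥) ⅋ (p0 ⅋ p0)))
  [⅋]  ⊢ (p0 ⅋ p0⊥)
    [Ax]  ⊢ p0, p0⊥
  [⅋]  ⊢ ((p0⊥ ⊗ p0⊥) ⅋ (p0 ⅋ p0))
    [⅋]  ⊢ (p0⊥ ⊗ p0⊥), (p0 ⅋ p0)
      [⊗]  ⊢ p0, p0, (p0⊥ ⊗ p0⊥)
        [Ax]  ⊢ p0, p0⊥
        [Ax]  ⊢ p0, p0⊥

Result: YES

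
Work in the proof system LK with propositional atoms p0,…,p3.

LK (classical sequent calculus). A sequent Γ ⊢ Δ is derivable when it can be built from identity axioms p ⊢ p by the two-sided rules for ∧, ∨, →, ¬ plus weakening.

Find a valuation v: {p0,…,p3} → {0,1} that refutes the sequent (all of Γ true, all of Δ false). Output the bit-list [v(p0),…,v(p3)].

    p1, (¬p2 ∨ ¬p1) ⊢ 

Truth-table refutation:
  v=0000: Γ:[p1=F, (¬p2 ∨ ¬p1)=T] Δ:[] refutes=False
  v=0001: Γ:[p1=F, (¬p2 ∨ ¬p1)=T] Δ:[] refutes=False
  v=0010: Γ:[p1=F, (¬p2 ∨ ¬p1)=T] Δ:[] refutes=False
  v=0011: Γ:[p1=F, (¬p2 ∨ ¬p1)=T] Δ:[] refutes=False
  v=0100: Γ:[p1=T, (¬p2 ∨ ¬p1)=T] Δ:[] refutes=True  ← countermodel

Result: [0, 1, 0, 0]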